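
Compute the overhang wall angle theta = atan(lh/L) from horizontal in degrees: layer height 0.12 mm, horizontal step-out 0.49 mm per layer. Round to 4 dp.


angle = atan(0.12/0.49) = 13.7608 degrees


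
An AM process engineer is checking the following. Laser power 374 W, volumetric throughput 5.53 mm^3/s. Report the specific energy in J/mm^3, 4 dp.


SE = 374 / 5.53 = 67.6311 J/mm^3


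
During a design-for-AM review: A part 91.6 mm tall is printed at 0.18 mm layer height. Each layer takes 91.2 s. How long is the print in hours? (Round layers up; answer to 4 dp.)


Layers = ceil(91.6/0.18) = 509
t = 509 * 91.2 / 3600 = 12.8947 hrs


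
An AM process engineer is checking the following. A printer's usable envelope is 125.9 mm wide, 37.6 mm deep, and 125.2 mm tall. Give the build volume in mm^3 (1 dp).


V = 125.9 * 37.6 * 125.2 = 592676.8 mm^3


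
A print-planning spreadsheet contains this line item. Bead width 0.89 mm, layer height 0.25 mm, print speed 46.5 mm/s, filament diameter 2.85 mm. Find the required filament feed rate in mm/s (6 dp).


Q = 0.89 * 0.25 * 46.5 = 10.34625 mm^3/s
A_fil = pi*(2.85/2)^2 = 6.37939658 mm^2
v_feed = 10.34625 / 6.37939658 = 1.621823 mm/s


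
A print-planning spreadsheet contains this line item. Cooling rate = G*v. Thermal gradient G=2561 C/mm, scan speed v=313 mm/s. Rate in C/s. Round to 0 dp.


CR = 2561 * 313 = 801593 C/s


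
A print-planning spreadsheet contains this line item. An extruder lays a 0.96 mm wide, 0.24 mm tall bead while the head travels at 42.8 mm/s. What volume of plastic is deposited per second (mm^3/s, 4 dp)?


Rate = 0.96 * 0.24 * 42.8 = 9.8611 mm^3/s


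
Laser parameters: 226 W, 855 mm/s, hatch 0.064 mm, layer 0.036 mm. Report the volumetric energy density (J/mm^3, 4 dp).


E = 226 / (855*0.064*0.036) = 114.7255 J/mm^3


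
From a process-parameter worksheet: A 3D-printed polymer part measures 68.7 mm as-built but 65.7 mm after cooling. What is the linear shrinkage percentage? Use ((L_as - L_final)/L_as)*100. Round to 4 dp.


Shrinkage = ((68.7-65.7)/68.7)*100 = 4.3668 %


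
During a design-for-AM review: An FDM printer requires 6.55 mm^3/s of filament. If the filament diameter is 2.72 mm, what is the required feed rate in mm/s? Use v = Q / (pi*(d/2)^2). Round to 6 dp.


A = pi*(2.72/2)^2 = 5.81069
v = 6.55 / 5.81069 = 1.127233 mm/s


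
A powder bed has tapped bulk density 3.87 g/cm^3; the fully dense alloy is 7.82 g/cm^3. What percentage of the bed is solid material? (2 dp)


Packing = (3.87/7.82)*100 = 49.49 %


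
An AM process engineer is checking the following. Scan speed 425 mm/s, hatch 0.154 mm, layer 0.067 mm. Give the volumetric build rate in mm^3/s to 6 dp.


Rate = 425 * 0.154 * 0.067 = 4.38515 mm^3/s


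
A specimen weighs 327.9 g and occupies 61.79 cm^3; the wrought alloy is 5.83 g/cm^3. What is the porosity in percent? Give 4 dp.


rho_part = 327.9 / 61.79 = 5.30668393 g/cm^3
Porosity = (1 - 5.30668393/5.83)*100 = 8.9763 %


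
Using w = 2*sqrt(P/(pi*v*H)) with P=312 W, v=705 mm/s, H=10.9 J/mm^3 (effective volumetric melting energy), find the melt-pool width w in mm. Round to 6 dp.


w = 2*sqrt(312/(pi*705*10.9)) = 0.227365 mm


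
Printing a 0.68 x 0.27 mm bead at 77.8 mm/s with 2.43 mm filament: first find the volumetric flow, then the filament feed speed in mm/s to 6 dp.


Q = 0.68 * 0.27 * 77.8 = 14.28408 mm^3/s
A_fil = pi*(2.43/2)^2 = 4.63769762 mm^2
v_feed = 14.28408 / 4.63769762 = 3.079994 mm/s


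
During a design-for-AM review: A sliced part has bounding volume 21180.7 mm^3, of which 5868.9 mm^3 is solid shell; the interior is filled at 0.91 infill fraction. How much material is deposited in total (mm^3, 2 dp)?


V_infill = (21180.7 - 5868.9) * 0.91 = 13933.74
V_total = 5868.9 + 13933.74 = 19802.64 mm^3


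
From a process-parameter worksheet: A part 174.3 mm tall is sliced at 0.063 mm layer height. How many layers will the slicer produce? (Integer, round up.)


Layers = ceil(174.3/0.063) = 2767


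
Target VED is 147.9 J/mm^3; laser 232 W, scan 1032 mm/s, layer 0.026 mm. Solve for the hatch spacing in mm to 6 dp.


h = 232 / (147.9*1032*0.026) = 0.058461 mm


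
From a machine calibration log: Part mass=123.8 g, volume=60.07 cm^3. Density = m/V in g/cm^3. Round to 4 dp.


rho = 123.8 / 60.07 = 2.0609 g/cm^3


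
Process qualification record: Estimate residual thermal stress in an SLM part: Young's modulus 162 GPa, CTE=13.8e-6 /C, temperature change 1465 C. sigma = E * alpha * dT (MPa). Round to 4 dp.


sigma = 162*1000 * 13.8e-6 * 1465 = 3275.154 MPa


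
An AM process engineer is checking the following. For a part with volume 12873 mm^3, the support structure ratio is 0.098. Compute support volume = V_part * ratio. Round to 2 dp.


V_support = 12873 * 0.098 = 1261.55 mm^3


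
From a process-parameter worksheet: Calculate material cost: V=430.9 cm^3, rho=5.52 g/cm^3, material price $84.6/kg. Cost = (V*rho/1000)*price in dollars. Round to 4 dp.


Mass = 430.9*5.52/1000 = 2.378568 kg
Cost = 2.378568 * 84.6 = 201.2269 $


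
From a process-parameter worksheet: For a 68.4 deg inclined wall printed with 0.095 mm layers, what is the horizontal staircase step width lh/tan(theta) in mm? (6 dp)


step = 0.095 / tan(68.4) = 0.037613 mm


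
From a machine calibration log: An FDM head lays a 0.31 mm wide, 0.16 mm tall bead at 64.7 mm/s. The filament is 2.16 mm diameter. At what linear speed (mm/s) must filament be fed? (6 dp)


Q = 0.31 * 0.16 * 64.7 = 3.20912 mm^3/s
A_fil = pi*(2.16/2)^2 = 3.66435367 mm^2
v_feed = 3.20912 / 3.66435367 = 0.875767 mm/s


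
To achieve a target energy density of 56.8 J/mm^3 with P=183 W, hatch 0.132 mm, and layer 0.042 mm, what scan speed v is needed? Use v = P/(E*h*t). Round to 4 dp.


v = 183 / (56.8*0.132*0.042) = 581.1383 mm/s


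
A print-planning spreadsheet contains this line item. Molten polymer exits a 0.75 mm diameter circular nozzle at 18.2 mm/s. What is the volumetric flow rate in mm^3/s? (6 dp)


A = pi*(0.75/2)^2 = 0.44178647 mm^2
Q = 0.44178647 * 18.2 = 8.040514 mm^3/s


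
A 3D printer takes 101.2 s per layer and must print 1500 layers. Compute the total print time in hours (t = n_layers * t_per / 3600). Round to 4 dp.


t = 1500 * 101.2 / 3600 = 42.1667 hrs


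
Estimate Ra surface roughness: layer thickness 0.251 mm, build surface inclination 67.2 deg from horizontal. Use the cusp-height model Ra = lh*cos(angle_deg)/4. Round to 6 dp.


Ra = 0.251 * cos(67.2) / 4 = 0.024317 mm


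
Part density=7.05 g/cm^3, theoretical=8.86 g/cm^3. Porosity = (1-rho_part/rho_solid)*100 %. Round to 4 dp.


Porosity = (1-7.05/8.86)*100 = 20.4289 %


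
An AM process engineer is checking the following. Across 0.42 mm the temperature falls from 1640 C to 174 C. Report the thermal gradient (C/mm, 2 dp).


G = (1640-174)/0.42 = 3490.48 C/mm


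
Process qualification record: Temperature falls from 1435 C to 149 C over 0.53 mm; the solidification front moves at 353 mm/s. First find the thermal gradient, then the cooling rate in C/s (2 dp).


G = (1435-149)/0.53 = 2426.41509434 C/mm
CR = 2426.41509434 * 353 = 856524.53 C/s


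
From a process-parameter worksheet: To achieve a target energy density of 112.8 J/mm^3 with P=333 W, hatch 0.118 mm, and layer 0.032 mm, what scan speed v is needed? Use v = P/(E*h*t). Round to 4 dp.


v = 333 / (112.8*0.118*0.032) = 781.8135 mm/s


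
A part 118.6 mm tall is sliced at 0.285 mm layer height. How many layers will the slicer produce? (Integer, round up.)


Layers = ceil(118.6/0.285) = 417


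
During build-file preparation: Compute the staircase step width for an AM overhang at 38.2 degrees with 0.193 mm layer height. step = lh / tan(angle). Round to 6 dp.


step = 0.193 / tan(38.2) = 0.245259 mm


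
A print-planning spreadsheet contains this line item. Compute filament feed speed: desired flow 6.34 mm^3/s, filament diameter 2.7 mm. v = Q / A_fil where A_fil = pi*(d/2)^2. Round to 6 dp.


A = pi*(2.7/2)^2 = 5.725553
v = 6.34 / 5.725553 = 1.107317 mm/s


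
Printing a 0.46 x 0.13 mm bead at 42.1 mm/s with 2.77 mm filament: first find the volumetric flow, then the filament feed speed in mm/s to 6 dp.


Q = 0.46 * 0.13 * 42.1 = 2.51758 mm^3/s
A_fil = pi*(2.77/2)^2 = 6.02628157 mm^2
v_feed = 2.51758 / 6.02628157 = 0.417767 mm/s


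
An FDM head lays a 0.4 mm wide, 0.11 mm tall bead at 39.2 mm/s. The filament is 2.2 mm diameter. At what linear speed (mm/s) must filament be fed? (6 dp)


Q = 0.4 * 0.11 * 39.2 = 1.7248 mm^3/s
A_fil = pi*(2.2/2)^2 = 3.80132711 mm^2
v_feed = 1.7248 / 3.80132711 = 0.453736 mm/s


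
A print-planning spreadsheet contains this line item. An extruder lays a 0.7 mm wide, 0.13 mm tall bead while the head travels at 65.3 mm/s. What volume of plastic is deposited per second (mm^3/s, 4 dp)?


Rate = 0.7 * 0.13 * 65.3 = 5.9423 mm^3/s


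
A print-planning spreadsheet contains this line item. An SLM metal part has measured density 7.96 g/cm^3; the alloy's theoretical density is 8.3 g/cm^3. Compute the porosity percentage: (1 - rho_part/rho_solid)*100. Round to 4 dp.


Porosity = (1-7.96/8.3)*100 = 4.0964 %


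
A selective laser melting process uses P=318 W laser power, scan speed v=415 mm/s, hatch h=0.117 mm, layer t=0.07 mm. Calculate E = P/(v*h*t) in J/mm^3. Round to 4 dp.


E = 318 / (415*0.117*0.07) = 93.5611 J/mm^3


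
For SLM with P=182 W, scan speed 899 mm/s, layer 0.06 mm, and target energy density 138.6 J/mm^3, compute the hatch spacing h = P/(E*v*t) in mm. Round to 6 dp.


h = 182 / (138.6*899*0.06) = 0.024344 mm


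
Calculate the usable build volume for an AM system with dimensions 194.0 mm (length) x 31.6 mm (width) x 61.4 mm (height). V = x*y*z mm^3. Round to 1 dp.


V = 194.0 * 31.6 * 61.4 = 376406.6 mm^3


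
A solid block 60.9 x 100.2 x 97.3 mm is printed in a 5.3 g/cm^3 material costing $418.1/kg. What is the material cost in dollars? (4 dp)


V = 60.9 * 100.2 * 97.3 = 593742.114 mm^3 = 593.742114 cm^3
Mass = 593.742114 * 5.3 / 1000 = 3.1468332 kg
Cost = 3.1468332 * 418.1 = 1315.691 $


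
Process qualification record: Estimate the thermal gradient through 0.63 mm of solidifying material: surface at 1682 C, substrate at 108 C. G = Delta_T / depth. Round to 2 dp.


G = (1682-108)/0.63 = 2498.41 C/mm


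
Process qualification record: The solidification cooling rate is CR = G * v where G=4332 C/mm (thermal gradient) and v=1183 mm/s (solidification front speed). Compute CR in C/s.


CR = 4332 * 1183 = 5124756 C/s


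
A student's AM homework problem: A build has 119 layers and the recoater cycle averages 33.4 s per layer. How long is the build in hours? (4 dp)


t = 119 * 33.4 / 3600 = 1.1041 hrs


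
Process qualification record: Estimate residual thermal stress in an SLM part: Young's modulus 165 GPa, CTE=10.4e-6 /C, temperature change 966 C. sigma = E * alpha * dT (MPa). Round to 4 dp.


sigma = 165*1000 * 10.4e-6 * 966 = 1657.656 MPa


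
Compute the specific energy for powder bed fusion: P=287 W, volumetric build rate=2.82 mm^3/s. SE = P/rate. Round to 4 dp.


SE = 287 / 2.82 = 101.773 J/mm^3


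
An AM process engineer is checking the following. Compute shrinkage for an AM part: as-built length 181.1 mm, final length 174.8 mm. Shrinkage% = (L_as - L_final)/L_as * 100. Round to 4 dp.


Shrinkage = ((181.1-174.8)/181.1)*100 = 3.4787 %


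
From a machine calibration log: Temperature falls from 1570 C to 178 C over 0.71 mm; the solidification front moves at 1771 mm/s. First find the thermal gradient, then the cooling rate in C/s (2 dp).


G = (1570-178)/0.71 = 1960.56338028 C/mm
CR = 1960.56338028 * 1771 = 3472157.75 C/s


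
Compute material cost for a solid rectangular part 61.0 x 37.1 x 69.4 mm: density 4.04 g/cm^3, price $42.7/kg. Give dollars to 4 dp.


V = 61.0 * 37.1 * 69.4 = 157059.14 mm^3 = 157.05914 cm^3
Mass = 157.05914 * 4.04 / 1000 = 0.63451893 kg
Cost = 0.63451893 * 42.7 = 27.094 $


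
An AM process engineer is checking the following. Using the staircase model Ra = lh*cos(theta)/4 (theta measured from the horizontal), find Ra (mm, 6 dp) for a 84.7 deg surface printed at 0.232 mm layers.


Ra = 0.232 * cos(84.7) / 4 = 0.005357 mm


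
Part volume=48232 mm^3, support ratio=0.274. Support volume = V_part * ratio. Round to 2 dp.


V_support = 48232 * 0.274 = 13215.57 mm^3


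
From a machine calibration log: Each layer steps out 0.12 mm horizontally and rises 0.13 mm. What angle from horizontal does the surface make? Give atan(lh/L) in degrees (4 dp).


angle = atan(0.13/0.12) = 47.2906 degrees


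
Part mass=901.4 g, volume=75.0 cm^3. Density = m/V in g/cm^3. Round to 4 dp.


rho = 901.4 / 75.0 = 12.0187 g/cm^3


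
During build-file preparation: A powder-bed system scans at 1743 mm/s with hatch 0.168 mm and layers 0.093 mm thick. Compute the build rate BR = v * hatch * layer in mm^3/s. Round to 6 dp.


Rate = 1743 * 0.168 * 0.093 = 27.232632 mm^3/s


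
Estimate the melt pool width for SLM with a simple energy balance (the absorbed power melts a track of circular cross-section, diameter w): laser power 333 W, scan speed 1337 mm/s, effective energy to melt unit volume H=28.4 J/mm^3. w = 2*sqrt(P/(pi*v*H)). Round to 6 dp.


w = 2*sqrt(333/(pi*1337*28.4)) = 0.10567 mm


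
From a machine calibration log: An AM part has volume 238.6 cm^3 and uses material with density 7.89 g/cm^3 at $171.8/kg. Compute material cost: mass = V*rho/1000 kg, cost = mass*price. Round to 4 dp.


Mass = 238.6*7.89/1000 = 1.882554 kg
Cost = 1.882554 * 171.8 = 323.4228 $


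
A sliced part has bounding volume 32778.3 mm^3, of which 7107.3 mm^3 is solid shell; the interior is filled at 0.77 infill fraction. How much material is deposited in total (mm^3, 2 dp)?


V_infill = (32778.3 - 7107.3) * 0.77 = 19766.67
V_total = 7107.3 + 19766.67 = 26873.97 mm^3


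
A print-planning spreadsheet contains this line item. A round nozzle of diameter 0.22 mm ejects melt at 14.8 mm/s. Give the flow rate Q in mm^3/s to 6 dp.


A = pi*(0.22/2)^2 = 0.03801327 mm^2
Q = 0.03801327 * 14.8 = 0.562596 mm^3/s


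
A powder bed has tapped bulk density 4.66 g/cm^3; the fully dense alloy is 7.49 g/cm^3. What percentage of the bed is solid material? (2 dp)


Packing = (4.66/7.49)*100 = 62.22 %


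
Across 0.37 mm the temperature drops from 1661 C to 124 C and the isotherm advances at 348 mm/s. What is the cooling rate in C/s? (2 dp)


G = (1661-124)/0.37 = 4154.05405405 C/mm
CR = 4154.05405405 * 348 = 1445610.81 C/s


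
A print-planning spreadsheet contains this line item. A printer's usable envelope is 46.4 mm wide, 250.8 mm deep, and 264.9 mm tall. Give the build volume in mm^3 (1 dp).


V = 46.4 * 250.8 * 264.9 = 3082673.1 mm^3


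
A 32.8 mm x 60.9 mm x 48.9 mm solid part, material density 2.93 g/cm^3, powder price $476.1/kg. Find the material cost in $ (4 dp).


V = 32.8 * 60.9 * 48.9 = 97678.728 mm^3 = 97.678728 cm^3
Mass = 97.678728 * 2.93 / 1000 = 0.28619867 kg
Cost = 0.28619867 * 476.1 = 136.2592 $


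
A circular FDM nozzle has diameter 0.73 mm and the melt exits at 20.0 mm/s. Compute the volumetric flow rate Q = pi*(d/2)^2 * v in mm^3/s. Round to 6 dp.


A = pi*(0.73/2)^2 = 0.41853868 mm^2
Q = 0.41853868 * 20.0 = 8.370774 mm^3/s


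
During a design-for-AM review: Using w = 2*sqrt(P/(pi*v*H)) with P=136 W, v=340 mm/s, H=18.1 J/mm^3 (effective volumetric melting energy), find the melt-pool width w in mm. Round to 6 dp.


w = 2*sqrt(136/(pi*340*18.1)) = 0.167744 mm


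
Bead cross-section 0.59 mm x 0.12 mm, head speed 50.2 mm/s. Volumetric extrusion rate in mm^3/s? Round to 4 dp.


Rate = 0.59 * 0.12 * 50.2 = 3.5542 mm^3/s


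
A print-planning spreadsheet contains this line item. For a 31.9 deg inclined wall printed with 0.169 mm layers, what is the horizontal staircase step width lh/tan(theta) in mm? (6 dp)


step = 0.169 / tan(31.9) = 0.27151 mm


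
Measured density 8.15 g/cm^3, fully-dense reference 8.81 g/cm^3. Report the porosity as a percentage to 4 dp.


Porosity = (1-8.15/8.81)*100 = 7.4915 %


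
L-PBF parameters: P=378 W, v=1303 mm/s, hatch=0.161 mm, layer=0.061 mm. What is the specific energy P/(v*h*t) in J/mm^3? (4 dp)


Build rate = 1303 * 0.161 * 0.061 = 12.796763 mm^3/s
SE = 378 / 12.796763 = 29.5387 J/mm^3


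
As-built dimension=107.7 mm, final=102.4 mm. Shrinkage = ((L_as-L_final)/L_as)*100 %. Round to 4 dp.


Shrinkage = ((107.7-102.4)/107.7)*100 = 4.9211 %


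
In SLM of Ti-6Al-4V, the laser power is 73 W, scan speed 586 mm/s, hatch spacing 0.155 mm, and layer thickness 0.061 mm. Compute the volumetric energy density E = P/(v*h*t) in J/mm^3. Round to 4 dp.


E = 73 / (586*0.155*0.061) = 13.1754 J/mm^3


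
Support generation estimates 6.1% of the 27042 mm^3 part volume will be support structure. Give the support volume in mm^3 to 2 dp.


V_support = 27042 * 0.061 = 1649.56 mm^3


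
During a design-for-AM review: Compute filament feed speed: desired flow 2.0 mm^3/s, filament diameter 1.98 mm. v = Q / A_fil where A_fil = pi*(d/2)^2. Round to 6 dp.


A = pi*(1.98/2)^2 = 3.079075
v = 2.0 / 3.079075 = 0.649546 mm/s


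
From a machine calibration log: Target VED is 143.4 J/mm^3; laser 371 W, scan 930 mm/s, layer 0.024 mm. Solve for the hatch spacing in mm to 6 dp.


h = 371 / (143.4*930*0.024) = 0.115913 mm


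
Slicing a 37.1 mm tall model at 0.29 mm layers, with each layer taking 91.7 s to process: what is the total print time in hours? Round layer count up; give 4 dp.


Layers = ceil(37.1/0.29) = 128
t = 128 * 91.7 / 3600 = 3.2604 hrs


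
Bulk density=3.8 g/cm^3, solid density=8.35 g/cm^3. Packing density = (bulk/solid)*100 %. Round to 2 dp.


Packing = (3.8/8.35)*100 = 45.51 %


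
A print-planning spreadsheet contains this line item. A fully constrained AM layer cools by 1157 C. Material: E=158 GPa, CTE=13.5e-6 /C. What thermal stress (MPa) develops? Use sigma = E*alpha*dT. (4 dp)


sigma = 158*1000 * 13.5e-6 * 1157 = 2467.881 MPa


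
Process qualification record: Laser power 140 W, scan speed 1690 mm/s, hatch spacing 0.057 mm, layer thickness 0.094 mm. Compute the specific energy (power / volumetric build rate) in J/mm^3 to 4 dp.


Build rate = 1690 * 0.057 * 0.094 = 9.05502 mm^3/s
SE = 140 / 9.05502 = 15.461 J/mm^3


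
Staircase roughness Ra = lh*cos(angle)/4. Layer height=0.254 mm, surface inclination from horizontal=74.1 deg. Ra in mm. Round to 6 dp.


Ra = 0.254 * cos(74.1) / 4 = 0.017396 mm


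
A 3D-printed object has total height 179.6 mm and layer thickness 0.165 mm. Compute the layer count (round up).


Layers = ceil(179.6/0.165) = 1089


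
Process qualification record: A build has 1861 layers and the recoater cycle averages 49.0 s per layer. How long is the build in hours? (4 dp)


t = 1861 * 49.0 / 3600 = 25.3303 hrs


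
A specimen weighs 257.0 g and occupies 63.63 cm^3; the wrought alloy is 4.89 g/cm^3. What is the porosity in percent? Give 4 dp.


rho_part = 257.0 / 63.63 = 4.03897533 g/cm^3
Porosity = (1 - 4.03897533/4.89)*100 = 17.4034 %


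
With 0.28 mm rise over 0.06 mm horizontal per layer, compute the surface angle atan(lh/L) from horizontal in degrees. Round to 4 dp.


angle = atan(0.28/0.06) = 77.9052 degrees


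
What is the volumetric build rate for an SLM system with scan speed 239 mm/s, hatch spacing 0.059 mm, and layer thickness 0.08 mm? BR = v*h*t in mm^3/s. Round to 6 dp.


Rate = 239 * 0.059 * 0.08 = 1.12808 mm^3/s


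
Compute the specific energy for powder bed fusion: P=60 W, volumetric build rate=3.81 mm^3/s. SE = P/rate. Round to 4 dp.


SE = 60 / 3.81 = 15.748 J/mm^3


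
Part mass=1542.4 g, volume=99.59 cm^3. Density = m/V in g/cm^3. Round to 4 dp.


rho = 1542.4 / 99.59 = 15.4875 g/cm^3


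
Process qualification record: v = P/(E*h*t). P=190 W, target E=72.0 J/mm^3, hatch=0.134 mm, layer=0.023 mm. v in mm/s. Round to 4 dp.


v = 190 / (72.0*0.134*0.023) = 856.2261 mm/s


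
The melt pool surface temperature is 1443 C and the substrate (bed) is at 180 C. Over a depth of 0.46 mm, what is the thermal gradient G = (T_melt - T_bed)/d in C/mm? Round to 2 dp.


G = (1443-180)/0.46 = 2745.65 C/mm


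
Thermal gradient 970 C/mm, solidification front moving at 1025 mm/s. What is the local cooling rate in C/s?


CR = 970 * 1025 = 994250 C/s


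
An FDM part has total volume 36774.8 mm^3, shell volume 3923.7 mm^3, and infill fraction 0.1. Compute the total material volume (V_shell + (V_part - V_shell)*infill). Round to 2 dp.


V_infill = (36774.8 - 3923.7) * 0.1 = 3285.11
V_total = 3923.7 + 3285.11 = 7208.81 mm^3


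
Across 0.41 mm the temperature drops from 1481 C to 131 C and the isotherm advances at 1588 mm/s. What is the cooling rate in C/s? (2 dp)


G = (1481-131)/0.41 = 3292.68292683 C/mm
CR = 3292.68292683 * 1588 = 5228780.49 C/s


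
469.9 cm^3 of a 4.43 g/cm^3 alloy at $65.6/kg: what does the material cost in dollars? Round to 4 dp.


Mass = 469.9*4.43/1000 = 2.081657 kg
Cost = 2.081657 * 65.6 = 136.5567 $


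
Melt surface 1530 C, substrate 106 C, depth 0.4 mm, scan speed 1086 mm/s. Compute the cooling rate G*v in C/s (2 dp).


G = (1530-106)/0.4 = 3560.0 C/mm
CR = 3560.0 * 1086 = 3866160.0 C/s


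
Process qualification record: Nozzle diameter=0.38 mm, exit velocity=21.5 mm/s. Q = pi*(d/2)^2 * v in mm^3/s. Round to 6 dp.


A = pi*(0.38/2)^2 = 0.11341149 mm^2
Q = 0.11341149 * 21.5 = 2.438347 mm^3/s


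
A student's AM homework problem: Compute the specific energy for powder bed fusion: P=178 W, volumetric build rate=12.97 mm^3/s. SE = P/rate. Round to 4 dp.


SE = 178 / 12.97 = 13.724 J/mm^3


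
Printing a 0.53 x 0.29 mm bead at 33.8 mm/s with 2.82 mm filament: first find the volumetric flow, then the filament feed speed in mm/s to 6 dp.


Q = 0.53 * 0.29 * 33.8 = 5.19506 mm^3/s
A_fil = pi*(2.82/2)^2 = 6.24580035 mm^2
v_feed = 5.19506 / 6.24580035 = 0.831769 mm/s


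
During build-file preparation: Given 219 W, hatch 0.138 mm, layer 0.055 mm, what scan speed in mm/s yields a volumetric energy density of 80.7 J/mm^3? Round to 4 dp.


v = 219 / (80.7*0.138*0.055) = 357.5434 mm/s


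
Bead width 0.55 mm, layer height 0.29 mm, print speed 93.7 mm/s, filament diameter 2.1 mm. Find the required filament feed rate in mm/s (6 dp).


Q = 0.55 * 0.29 * 93.7 = 14.94515 mm^3/s
A_fil = pi*(2.1/2)^2 = 3.4636059 mm^2
v_feed = 14.94515 / 3.4636059 = 4.314911 mm/s


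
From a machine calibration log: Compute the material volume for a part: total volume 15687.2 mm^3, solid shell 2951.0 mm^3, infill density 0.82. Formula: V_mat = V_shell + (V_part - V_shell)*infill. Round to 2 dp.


V_infill = (15687.2 - 2951.0) * 0.82 = 10443.68
V_total = 2951.0 + 10443.68 = 13394.68 mm^3


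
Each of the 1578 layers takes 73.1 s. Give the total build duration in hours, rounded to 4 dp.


t = 1578 * 73.1 / 3600 = 32.0422 hrs


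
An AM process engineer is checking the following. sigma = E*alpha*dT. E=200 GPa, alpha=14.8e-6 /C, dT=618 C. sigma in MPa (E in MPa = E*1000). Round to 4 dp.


sigma = 200*1000 * 14.8e-6 * 618 = 1829.28 MPa


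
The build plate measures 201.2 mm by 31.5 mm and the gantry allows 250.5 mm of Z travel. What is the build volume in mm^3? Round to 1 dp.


V = 201.2 * 31.5 * 250.5 = 1587618.9 mm^3


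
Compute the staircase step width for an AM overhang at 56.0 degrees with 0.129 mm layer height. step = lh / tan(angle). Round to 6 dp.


step = 0.129 / tan(56.0) = 0.087012 mm


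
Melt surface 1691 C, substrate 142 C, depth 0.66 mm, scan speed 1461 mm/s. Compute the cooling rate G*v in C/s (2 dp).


G = (1691-142)/0.66 = 2346.96969697 C/mm
CR = 2346.96969697 * 1461 = 3428922.73 C/s


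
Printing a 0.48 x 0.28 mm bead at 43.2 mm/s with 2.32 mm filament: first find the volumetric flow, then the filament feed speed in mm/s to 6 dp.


Q = 0.48 * 0.28 * 43.2 = 5.80608 mm^3/s
A_fil = pi*(2.32/2)^2 = 4.22732707 mm^2
v_feed = 5.80608 / 4.22732707 = 1.373464 mm/s


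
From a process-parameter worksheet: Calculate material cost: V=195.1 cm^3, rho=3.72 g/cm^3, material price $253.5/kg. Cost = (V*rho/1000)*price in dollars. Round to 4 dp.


Mass = 195.1*3.72/1000 = 0.725772 kg
Cost = 0.725772 * 253.5 = 183.9832 $


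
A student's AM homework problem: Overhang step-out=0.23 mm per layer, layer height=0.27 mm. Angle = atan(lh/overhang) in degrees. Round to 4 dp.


angle = atan(0.27/0.23) = 49.5739 degrees


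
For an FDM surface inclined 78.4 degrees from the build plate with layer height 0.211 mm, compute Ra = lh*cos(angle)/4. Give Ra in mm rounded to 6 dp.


Ra = 0.211 * cos(78.4) / 4 = 0.010607 mm


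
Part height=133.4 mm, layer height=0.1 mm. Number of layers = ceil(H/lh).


Layers = ceil(133.4/0.1) = 1334


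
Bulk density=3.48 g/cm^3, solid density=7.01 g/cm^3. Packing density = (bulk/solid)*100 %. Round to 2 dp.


Packing = (3.48/7.01)*100 = 49.64 %


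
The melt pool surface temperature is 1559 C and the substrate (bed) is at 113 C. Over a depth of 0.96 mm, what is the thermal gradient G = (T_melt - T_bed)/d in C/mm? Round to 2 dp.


G = (1559-113)/0.96 = 1506.25 C/mm


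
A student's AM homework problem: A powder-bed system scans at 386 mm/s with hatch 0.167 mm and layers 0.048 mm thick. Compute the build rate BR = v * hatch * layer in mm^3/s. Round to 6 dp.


Rate = 386 * 0.167 * 0.048 = 3.094176 mm^3/s


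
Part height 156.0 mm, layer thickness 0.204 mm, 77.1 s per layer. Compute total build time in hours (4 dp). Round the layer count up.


Layers = ceil(156.0/0.204) = 765
t = 765 * 77.1 / 3600 = 16.3838 hrs


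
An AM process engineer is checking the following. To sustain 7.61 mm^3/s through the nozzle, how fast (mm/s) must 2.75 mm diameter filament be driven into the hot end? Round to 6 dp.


A = pi*(2.75/2)^2 = 5.939574
v = 7.61 / 5.939574 = 1.281237 mm/s


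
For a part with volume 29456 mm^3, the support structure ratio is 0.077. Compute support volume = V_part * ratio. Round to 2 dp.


V_support = 29456 * 0.077 = 2268.11 mm^3


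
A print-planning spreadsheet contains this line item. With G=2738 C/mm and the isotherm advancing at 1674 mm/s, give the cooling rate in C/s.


CR = 2738 * 1674 = 4583412 C/s


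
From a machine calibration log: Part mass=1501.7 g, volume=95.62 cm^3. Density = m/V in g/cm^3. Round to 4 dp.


rho = 1501.7 / 95.62 = 15.7049 g/cm^3


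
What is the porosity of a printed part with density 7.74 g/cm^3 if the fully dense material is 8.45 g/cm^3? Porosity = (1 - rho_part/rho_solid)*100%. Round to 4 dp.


Porosity = (1-7.74/8.45)*100 = 8.4024 %


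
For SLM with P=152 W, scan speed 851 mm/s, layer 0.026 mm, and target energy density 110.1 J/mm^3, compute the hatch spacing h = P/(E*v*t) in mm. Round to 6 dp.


h = 152 / (110.1*851*0.026) = 0.062396 mm


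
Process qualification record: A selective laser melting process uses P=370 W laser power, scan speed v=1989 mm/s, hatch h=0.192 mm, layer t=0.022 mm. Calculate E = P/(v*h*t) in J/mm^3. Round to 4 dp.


E = 370 / (1989*0.192*0.022) = 44.0396 J/mm^3


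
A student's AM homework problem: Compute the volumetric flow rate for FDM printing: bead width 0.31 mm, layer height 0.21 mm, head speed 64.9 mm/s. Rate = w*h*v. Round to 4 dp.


Rate = 0.31 * 0.21 * 64.9 = 4.225 mm^3/s


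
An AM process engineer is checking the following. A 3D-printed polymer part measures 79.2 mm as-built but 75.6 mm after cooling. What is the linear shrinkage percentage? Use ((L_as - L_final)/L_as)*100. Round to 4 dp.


Shrinkage = ((79.2-75.6)/79.2)*100 = 4.5455 %


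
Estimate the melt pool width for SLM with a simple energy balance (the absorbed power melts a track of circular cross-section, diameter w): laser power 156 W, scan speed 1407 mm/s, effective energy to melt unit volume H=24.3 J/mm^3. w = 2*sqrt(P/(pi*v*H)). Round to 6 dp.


w = 2*sqrt(156/(pi*1407*24.3)) = 0.07622 mm


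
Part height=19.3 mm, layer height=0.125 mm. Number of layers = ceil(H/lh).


Layers = ceil(19.3/0.125) = 155


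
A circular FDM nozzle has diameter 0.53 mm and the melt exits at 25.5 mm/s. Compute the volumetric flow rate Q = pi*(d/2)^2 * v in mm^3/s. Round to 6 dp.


A = pi*(0.53/2)^2 = 0.22061834 mm^2
Q = 0.22061834 * 25.5 = 5.625768 mm^3/s


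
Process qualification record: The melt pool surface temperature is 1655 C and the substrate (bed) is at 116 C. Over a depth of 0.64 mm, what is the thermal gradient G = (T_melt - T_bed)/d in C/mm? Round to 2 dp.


G = (1655-116)/0.64 = 2404.69 C/mm


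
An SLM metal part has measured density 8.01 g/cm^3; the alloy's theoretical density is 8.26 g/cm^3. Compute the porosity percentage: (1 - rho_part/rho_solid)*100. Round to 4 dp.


Porosity = (1-8.01/8.26)*100 = 3.0266 %


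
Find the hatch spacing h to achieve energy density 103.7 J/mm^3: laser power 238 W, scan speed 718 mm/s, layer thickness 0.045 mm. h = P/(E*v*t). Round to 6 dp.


h = 238 / (103.7*718*0.045) = 0.071033 mm


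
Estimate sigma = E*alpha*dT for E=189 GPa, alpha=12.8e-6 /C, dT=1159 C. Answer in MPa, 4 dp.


sigma = 189*1000 * 12.8e-6 * 1159 = 2803.8528 MPa


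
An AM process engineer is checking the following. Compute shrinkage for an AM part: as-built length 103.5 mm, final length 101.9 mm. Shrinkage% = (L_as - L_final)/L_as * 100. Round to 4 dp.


Shrinkage = ((103.5-101.9)/103.5)*100 = 1.5459 %


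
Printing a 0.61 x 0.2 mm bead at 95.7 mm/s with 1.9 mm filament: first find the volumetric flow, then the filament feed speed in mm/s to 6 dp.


Q = 0.61 * 0.2 * 95.7 = 11.6754 mm^3/s
A_fil = pi*(1.9/2)^2 = 2.83528737 mm^2
v_feed = 11.6754 / 2.83528737 = 4.117889 mm/s


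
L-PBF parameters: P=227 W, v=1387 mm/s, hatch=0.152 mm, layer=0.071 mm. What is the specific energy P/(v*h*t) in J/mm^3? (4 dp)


Build rate = 1387 * 0.152 * 0.071 = 14.968504 mm^3/s
SE = 227 / 14.968504 = 15.1652 J/mm^3


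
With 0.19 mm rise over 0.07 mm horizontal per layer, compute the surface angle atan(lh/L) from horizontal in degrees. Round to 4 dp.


angle = atan(0.19/0.07) = 69.7751 degrees


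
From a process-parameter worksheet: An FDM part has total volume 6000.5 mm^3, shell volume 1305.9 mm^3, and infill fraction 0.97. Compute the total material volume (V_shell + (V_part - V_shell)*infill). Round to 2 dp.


V_infill = (6000.5 - 1305.9) * 0.97 = 4553.76
V_total = 1305.9 + 4553.76 = 5859.66 mm^3


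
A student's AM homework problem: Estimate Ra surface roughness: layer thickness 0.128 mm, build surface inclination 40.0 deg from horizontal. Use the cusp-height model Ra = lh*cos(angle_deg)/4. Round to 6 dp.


Ra = 0.128 * cos(40.0) / 4 = 0.024513 mm


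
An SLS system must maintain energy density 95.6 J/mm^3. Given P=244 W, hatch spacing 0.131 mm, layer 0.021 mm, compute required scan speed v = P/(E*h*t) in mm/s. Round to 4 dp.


v = 244 / (95.6*0.131*0.021) = 927.7722 mm/s


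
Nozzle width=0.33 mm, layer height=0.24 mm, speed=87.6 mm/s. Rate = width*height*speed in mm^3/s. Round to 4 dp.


Rate = 0.33 * 0.24 * 87.6 = 6.9379 mm^3/s


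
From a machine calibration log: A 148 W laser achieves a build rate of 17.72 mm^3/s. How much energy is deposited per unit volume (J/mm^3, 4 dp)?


SE = 148 / 17.72 = 8.3521 J/mm^3


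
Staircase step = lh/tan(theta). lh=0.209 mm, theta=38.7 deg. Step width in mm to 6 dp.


step = 0.209 / tan(38.7) = 0.260875 mm


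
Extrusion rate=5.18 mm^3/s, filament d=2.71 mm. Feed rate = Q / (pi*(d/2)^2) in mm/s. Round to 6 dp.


A = pi*(2.71/2)^2 = 5.768043
v = 5.18 / 5.768043 = 0.898052 mm/s


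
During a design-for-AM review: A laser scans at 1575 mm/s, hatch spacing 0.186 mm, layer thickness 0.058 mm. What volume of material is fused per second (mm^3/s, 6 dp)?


Rate = 1575 * 0.186 * 0.058 = 16.9911 mm^3/s


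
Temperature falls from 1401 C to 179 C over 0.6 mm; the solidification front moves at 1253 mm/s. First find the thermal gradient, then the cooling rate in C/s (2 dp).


G = (1401-179)/0.6 = 2036.66666667 C/mm
CR = 2036.66666667 * 1253 = 2551943.33 C/s


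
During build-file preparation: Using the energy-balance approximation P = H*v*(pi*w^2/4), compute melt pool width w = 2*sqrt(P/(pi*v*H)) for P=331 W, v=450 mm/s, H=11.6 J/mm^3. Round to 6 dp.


w = 2*sqrt(331/(pi*450*11.6)) = 0.284141 mm


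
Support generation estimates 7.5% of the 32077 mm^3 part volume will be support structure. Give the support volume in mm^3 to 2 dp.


V_support = 32077 * 0.075 = 2405.78 mm^3


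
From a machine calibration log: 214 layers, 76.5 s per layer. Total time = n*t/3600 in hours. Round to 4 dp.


t = 214 * 76.5 / 3600 = 4.5475 hrs


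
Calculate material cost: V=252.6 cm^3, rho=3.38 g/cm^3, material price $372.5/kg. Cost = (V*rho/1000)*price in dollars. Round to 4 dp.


Mass = 252.6*3.38/1000 = 0.853788 kg
Cost = 0.853788 * 372.5 = 318.036 $


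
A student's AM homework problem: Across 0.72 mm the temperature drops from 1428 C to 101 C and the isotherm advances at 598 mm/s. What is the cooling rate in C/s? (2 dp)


G = (1428-101)/0.72 = 1843.05555556 C/mm
CR = 1843.05555556 * 598 = 1102147.22 C/s


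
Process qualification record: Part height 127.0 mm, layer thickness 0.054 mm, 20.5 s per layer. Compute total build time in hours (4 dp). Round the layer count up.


Layers = ceil(127.0/0.054) = 2352
t = 2352 * 20.5 / 3600 = 13.3933 hrs


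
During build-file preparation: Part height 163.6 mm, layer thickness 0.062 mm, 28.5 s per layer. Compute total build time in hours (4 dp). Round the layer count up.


Layers = ceil(163.6/0.062) = 2639
t = 2639 * 28.5 / 3600 = 20.8921 hrs


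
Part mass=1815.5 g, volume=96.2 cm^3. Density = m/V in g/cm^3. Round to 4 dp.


rho = 1815.5 / 96.2 = 18.8721 g/cm^3


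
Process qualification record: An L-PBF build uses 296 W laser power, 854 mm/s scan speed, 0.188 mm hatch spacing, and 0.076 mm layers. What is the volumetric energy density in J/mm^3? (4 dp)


E = 296 / (854*0.188*0.076) = 24.2584 J/mm^3


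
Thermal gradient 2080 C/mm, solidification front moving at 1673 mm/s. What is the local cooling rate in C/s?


CR = 2080 * 1673 = 3479840 C/s


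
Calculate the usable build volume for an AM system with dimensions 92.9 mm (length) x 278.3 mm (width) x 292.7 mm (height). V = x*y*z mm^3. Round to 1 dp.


V = 92.9 * 278.3 * 292.7 = 7567486.3 mm^3


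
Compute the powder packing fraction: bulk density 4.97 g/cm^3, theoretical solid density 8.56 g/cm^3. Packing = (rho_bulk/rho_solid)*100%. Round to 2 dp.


Packing = (4.97/8.56)*100 = 58.06 %


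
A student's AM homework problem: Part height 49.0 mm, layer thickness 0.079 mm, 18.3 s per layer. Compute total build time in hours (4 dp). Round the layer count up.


Layers = ceil(49.0/0.079) = 621
t = 621 * 18.3 / 3600 = 3.1568 hrs


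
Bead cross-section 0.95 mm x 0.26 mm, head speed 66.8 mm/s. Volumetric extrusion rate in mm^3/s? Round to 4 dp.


Rate = 0.95 * 0.26 * 66.8 = 16.4996 mm^3/s


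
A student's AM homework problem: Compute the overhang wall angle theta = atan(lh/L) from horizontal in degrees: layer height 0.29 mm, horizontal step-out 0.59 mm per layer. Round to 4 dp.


angle = atan(0.29/0.59) = 26.1753 degrees


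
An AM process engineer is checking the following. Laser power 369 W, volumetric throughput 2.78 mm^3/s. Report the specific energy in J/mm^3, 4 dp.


SE = 369 / 2.78 = 132.7338 J/mm^3


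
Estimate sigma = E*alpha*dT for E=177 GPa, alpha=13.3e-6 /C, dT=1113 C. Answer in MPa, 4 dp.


sigma = 177*1000 * 13.3e-6 * 1113 = 2620.1133 MPa


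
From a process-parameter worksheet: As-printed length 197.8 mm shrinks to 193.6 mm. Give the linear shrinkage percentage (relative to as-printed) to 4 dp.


Shrinkage = ((197.8-193.6)/197.8)*100 = 2.1234 %


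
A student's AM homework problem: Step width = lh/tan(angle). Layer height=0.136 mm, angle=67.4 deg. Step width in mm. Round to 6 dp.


step = 0.136 / tan(67.4) = 0.056611 mm


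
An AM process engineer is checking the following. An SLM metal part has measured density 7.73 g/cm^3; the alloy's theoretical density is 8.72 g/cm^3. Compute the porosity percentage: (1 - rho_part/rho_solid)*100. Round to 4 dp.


Porosity = (1-7.73/8.72)*100 = 11.3532 %


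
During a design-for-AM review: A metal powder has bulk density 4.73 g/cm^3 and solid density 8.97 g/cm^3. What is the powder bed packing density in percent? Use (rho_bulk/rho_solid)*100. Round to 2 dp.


Packing = (4.73/8.97)*100 = 52.73 %


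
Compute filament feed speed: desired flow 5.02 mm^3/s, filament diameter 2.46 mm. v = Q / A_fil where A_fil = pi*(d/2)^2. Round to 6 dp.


A = pi*(2.46/2)^2 = 4.752916
v = 5.02 / 4.752916 = 1.056194 mm/s


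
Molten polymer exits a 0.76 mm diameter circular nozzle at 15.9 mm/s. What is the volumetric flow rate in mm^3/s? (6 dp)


A = pi*(0.76/2)^2 = 0.45364598 mm^2
Q = 0.45364598 * 15.9 = 7.212971 mm^3/s


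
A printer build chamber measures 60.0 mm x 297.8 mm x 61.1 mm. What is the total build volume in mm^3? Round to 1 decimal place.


V = 60.0 * 297.8 * 61.1 = 1091734.8 mm^3


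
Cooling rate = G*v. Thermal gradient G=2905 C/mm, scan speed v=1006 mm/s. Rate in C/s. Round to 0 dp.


CR = 2905 * 1006 = 2922430 C/s


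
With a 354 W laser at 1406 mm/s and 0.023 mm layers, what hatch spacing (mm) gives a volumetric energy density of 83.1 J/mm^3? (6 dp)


h = 354 / (83.1*1406*0.023) = 0.131731 mm


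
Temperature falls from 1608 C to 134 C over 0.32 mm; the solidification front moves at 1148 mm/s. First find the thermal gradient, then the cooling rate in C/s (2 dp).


G = (1608-134)/0.32 = 4606.25 C/mm
CR = 4606.25 * 1148 = 5287975.0 C/s


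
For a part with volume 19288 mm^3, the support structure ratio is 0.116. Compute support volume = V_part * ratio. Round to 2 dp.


V_support = 19288 * 0.116 = 2237.41 mm^3


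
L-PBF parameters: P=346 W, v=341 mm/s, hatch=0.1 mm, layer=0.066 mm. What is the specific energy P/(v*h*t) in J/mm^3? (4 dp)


Build rate = 341 * 0.1 * 0.066 = 2.2506 mm^3/s
SE = 346 / 2.2506 = 153.7368 J/mm^3


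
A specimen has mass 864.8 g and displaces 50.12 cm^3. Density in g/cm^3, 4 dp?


rho = 864.8 / 50.12 = 17.2546 g/cm^3


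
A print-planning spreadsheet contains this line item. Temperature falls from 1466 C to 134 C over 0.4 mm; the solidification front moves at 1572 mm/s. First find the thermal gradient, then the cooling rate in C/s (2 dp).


G = (1466-134)/0.4 = 3330.0 C/mm
CR = 3330.0 * 1572 = 5234760.0 C/s


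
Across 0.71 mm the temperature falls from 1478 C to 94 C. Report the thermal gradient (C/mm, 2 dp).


G = (1478-94)/0.71 = 1949.3 C/mm


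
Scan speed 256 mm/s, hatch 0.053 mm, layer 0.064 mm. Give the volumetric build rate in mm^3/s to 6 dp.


Rate = 256 * 0.053 * 0.064 = 0.868352 mm^3/s


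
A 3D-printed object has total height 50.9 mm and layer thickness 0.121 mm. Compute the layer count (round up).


Layers = ceil(50.9/0.121) = 421


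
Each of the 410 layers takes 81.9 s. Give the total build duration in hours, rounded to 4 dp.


t = 410 * 81.9 / 3600 = 9.3275 hrs


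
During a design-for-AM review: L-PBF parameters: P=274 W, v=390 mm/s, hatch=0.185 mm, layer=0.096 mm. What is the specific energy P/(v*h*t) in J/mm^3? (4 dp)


Build rate = 390 * 0.185 * 0.096 = 6.9264 mm^3/s
SE = 274 / 6.9264 = 39.5588 J/mm^3


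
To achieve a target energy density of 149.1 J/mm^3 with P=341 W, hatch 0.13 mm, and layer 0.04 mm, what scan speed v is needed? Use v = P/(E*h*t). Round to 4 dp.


v = 341 / (149.1*0.13*0.04) = 439.8184 mm/s
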